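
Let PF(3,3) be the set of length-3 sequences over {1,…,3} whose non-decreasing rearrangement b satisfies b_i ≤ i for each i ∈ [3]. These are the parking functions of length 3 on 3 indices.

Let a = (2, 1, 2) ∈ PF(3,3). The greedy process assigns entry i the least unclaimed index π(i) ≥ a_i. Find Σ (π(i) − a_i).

1

Σπ = 3·4/2 = 6 (π permutes [3]); Σa = 2+1+2 = 5; disp = 6−5 = 1.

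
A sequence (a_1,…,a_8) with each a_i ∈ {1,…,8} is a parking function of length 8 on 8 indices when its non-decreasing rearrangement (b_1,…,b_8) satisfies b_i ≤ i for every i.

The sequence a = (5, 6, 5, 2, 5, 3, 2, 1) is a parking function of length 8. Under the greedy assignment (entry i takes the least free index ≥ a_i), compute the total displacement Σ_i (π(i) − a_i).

Σπ = 8·9/2 = 36 (π permutes [8]); Σa = 5+6+5+2+5+3+2+1 = 29; disp = 36−29 = 7.

7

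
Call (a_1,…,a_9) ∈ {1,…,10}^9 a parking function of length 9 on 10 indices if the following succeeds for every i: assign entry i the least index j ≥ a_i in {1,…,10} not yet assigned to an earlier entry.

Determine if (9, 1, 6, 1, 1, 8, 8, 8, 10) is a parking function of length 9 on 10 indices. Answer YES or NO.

NO

Rearranged: b = (1, 1, 1, 6, 8, 8, 8, 9, 10).
  b_1=1 ≤ 2
  b_2=1 ≤ 3
  b_3=1 ≤ 4
  b_4=6 > 5
  fails at i=4 ⇒ NO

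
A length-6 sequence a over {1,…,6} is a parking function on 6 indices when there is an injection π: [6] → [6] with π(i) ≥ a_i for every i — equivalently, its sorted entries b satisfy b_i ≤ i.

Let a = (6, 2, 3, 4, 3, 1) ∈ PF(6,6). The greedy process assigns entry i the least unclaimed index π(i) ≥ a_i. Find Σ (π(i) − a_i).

2

Σπ = 21 ({1..6} each once); Σa = 6+2+3+4+3+1 = 19; disp = 21−19 = 2.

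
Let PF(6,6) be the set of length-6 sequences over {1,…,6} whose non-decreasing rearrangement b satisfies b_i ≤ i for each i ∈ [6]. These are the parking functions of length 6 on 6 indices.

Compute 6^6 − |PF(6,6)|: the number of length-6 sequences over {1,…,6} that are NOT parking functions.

|PF| = (7−6)·7^(6−1) = 1×16807 = 16807 [KW]
Check (2,5,6,5,3,4) → sorted (2,3,4,5,5,6): b_1=2>1, not a PF.
Total 46656; non-PF = 46656−16807 = 29849

29849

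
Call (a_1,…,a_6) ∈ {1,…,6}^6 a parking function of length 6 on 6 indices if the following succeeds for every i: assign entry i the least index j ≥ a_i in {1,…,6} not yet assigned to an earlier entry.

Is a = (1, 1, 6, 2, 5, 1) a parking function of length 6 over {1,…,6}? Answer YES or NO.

Sorted: b = (1, 1, 1, 2, 5, 6).
  b_1=1 ≤ 1
  b_2=1 ≤ 2
  b_3=1 ≤ 3
  b_4=2 ≤ 4
  b_5=5 ≤ 5
  b_6=6 ≤ 6
All bounds hold ⇒ YES

YES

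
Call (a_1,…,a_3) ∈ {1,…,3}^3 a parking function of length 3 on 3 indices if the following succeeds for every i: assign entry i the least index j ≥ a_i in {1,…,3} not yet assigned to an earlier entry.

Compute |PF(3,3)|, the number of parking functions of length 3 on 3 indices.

|PF(3,3)| = (3−3+1)·(3+1)^(3−1) = 1×16 = 16 (Pollak)
Example (1,2,2) → sorted (1,2,2): b_i ≤ i ∀i, a PF.

16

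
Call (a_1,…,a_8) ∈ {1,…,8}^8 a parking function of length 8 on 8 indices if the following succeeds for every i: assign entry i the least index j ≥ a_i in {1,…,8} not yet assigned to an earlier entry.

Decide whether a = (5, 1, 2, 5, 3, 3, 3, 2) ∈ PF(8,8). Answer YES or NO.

Rearranged: b = (1, 2, 2, 3, 3, 3, 5, 5).
  b_1=1 ≤ 1
  b_2=2 ≤ 2
  b_3=2 ≤ 3
  b_4=3 ≤ 4
  b_5=3 ≤ 5
  b_6=3 ≤ 6
  b_7=5 ≤ 7
  b_8=5 ≤ 8
All bounds hold ⇒ YES

YES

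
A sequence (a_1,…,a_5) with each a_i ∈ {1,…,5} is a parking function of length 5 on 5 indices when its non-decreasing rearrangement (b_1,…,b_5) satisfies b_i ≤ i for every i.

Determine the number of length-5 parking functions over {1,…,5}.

1296

#PF = (5+1−5)·(5+1)^{5−1} = 1×1296 = 1296
E.g. (1,2,3,1,3) → sorted (1,1,2,3,3): b_i ≤ i ∀i, a PF.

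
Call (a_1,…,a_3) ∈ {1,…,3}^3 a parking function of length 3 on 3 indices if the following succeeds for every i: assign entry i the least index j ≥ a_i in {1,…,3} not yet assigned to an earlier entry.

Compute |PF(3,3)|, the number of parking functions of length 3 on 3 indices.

16

Count = (3−3+1)·(3+1)^(3−1) = 1·16 = 16 [KW]
E.g. (2,2,1) → sorted (1,2,2): b_i ≤ i ∀i, a PF.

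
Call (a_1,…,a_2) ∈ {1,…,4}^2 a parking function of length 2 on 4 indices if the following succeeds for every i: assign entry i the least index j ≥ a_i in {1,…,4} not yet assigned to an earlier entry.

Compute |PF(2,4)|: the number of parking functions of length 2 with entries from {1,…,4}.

15

|PF| = (4+1−2)·(4+1)^{2−1} = 3×5 = 15 [KW]
One tuple (4,3) → sorted (3,4): b_i ≤ 2+i ∀i, a PF.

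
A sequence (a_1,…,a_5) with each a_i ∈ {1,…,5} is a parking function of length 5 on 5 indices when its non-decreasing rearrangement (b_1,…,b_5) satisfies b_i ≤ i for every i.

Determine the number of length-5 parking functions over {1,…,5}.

Count = (5+1−5)·(5+1)^{5−1} = 1×1296 = 1296 (Konheim–Weiss)
E.g. (1,3,1,4,4) → sorted (1,1,3,4,4): b_i ≤ i ∀i, a PF.

1296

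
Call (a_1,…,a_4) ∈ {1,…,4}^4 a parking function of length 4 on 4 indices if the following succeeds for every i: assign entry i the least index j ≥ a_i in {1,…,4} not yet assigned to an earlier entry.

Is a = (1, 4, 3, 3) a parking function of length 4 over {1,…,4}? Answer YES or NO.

NO

Order a: b = (1, 3, 3, 4).
  b_1=1 ≤ 1
  b_2=3 > 2
  fails at i=2 ⇒ NO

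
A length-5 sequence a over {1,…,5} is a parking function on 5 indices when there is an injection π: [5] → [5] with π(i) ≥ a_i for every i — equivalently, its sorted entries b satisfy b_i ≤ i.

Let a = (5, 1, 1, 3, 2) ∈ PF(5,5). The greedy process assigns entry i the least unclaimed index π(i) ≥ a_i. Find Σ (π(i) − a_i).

3

Σπ(i) = 1+…+5 = 15; Σa = 5+1+1+3+2 = 12; disp = 15−12 = 3.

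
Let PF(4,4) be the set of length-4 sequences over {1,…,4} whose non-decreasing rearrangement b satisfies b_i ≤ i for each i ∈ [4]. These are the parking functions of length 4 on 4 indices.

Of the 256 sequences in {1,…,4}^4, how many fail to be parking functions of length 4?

131

#PF = (5−4)·5^(4−1) = 1·125 = 125 [KW]
Check (2,3,2,3) → sorted (2,2,3,3): b_1=2>1, not a PF.
4^4 − 125 = 256 − 125 = 131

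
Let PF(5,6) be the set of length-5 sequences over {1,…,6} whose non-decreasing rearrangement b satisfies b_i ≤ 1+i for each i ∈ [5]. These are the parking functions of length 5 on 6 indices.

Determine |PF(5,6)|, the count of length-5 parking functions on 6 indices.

#PF = (7−5)·7^(5−1) = 2·2401 = 4802
Example (6,2,3,2,4) → sorted (2,2,3,4,6): b_i ≤ 1+i ∀i, a PF.

4802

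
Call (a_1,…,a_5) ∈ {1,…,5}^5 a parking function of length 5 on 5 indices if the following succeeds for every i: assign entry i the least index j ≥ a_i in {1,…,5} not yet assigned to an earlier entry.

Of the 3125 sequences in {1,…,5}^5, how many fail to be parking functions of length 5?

#PF = (5+1−5)·(5+1)^{5−1} = 1·1296 = 1296 (Pollak)
Example (4,2,4,5,1) → sorted (1,2,4,4,5): b_3=4>3, not a PF.
Total 3125; non-PF = 3125−1296 = 1829

1829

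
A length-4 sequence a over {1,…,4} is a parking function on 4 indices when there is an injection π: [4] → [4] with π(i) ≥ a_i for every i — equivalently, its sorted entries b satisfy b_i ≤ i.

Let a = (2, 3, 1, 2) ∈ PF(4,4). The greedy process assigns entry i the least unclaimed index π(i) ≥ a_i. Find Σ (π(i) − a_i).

Σπ = 4·5/2 = 10 (π permutes [4]); Σa = 2+3+1+2 = 8; disp = 10−8 = 2.

2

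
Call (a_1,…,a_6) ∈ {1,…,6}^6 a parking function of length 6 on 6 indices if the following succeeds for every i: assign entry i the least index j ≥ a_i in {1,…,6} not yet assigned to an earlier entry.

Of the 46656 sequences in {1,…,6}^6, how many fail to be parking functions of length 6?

29849

|PF(6,6)| = (6−6+1)·(6+1)^(6−1) = 1×16807 = 16807
One tuple (3,5,4,4,4,6) → sorted (3,4,4,4,5,6): b_1=3>1, not a PF.
6^6 − 16807 = 46656 − 16807 = 29849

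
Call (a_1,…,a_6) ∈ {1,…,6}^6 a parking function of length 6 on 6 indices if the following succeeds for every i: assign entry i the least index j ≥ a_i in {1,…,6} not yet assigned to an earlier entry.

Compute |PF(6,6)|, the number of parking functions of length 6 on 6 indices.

|PF| = (6+1−6)·(6+1)^{6−1} = 1·16807 = 16807 (Konheim–Weiss)
E.g. (5,5,1,2,1,1) → sorted (1,1,1,2,5,5): b_i ≤ i ∀i, a PF.

16807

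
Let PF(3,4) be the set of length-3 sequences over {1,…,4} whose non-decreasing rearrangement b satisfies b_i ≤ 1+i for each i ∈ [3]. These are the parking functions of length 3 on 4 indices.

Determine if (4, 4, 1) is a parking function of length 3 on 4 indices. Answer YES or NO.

NO

Order a: b = (1, 4, 4).
  b_1=1 ≤ 2
  b_2=4 > 3
  fails at i=2 ⇒ NO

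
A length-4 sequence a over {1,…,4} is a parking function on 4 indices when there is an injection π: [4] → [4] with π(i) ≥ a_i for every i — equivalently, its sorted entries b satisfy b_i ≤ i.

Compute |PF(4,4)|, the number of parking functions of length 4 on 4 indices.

|PF(4,4)| = (4−4+1)·(4+1)^(4−1) = 1·125 = 125
Check (1,4,2,1) → sorted (1,1,2,4): b_i ≤ i ∀i, a PF.

125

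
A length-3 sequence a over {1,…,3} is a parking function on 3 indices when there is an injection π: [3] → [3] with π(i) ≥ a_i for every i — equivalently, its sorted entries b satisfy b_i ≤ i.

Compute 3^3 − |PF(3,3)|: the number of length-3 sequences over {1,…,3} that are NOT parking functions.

11

#PF = 1·4^2 = 1·16 = 16 (Pollak)
One tuple (3,2,3) → sorted (2,3,3): b_1=2>1, not a PF.
Total 27; non-PF = 27−16 = 11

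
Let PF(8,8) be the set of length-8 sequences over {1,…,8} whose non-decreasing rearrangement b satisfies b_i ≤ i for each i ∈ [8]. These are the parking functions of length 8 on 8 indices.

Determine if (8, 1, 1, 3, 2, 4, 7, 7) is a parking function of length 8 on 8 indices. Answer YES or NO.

NO

Order a: b = (1, 1, 2, 3, 4, 7, 7, 8).
  b_1=1 ≤ 1
  b_2=1 ≤ 2
  b_3=2 ≤ 3
  b_4=3 ≤ 4
  b_5=4 ≤ 5
  b_6=7 > 6
  fails at i=6 ⇒ NO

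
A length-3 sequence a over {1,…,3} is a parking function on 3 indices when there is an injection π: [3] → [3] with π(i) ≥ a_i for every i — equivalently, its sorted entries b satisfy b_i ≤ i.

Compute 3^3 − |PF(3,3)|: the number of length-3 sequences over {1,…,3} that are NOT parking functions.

11

#PF = (3+1−3)·(3+1)^{3−1} = 1·16 = 16
Example (3,2,3) → sorted (2,3,3): b_1=2>1, not a PF.
So 27 − 16 = 11 fail.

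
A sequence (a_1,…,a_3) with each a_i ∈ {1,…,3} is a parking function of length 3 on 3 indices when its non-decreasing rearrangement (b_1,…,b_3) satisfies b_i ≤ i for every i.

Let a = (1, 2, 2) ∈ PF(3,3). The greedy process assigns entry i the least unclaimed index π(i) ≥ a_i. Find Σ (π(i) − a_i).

1

Σπ = 6 ({1..3} each once); Σa = 1+2+2 = 5; disp = 6−5 = 1.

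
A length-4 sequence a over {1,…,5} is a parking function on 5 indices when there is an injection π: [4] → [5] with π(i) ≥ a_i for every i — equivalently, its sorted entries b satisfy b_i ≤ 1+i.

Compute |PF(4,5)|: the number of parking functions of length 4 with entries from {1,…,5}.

432

#PF = 2·6^3 = 2 · 216 = 432 (Konheim–Weiss)
Check (3,1,2,1) → sorted (1,1,2,3): b_i ≤ 1+i ∀i, a PF.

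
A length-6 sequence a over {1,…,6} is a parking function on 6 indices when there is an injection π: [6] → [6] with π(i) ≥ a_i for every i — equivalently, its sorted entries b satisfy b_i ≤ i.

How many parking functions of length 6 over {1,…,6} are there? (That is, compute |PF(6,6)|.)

#PF = (6+1−6)·(6+1)^{6−1} = 1 · 16807 = 16807 (Konheim–Weiss)
E.g. (2,1,1,3,2,5) → sorted (1,1,2,2,3,5): b_i ≤ i ∀i, a PF.

16807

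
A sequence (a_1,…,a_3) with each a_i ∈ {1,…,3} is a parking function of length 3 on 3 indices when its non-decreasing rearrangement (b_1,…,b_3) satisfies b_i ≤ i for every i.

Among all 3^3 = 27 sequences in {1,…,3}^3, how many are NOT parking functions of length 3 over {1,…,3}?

|PF(3,3)| = (4−3)·4^(3−1) = 1×16 = 16
Example (3,1,3) → sorted (1,3,3): b_2=3>2, not a PF.
So 27 − 16 = 11 fail.

11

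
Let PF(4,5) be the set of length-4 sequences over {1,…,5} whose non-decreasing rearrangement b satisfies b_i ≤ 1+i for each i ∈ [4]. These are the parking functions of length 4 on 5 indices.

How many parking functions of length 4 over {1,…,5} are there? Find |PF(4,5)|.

|PF| = (5+1−4)·(5+1)^{4−1} = 2 · 216 = 432 (Konheim–Weiss)
Example (2,1,2,1) → sorted (1,1,2,2): b_i ≤ 1+i ∀i, a PF.

432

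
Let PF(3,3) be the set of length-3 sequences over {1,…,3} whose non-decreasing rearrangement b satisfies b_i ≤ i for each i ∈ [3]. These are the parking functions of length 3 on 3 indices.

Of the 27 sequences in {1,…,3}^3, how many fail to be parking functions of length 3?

11

Count = (3+1−3)·(3+1)^{3−1} = 1 · 16 = 16 [KW]
One tuple (3,3,1) → sorted (1,3,3): b_2=3>2, not a PF.
3^3 − 16 = 27 − 16 = 11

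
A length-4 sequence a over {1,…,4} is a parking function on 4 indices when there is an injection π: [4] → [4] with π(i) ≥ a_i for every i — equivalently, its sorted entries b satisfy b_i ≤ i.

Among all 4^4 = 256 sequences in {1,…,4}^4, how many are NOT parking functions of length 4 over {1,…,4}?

131

|PF| = (4+1−4)·(4+1)^{4−1} = 1·125 = 125
Example (4,4,4,4) → sorted (4,4,4,4): b_1=4>1, not a PF.
Total 256; non-PF = 256−125 = 131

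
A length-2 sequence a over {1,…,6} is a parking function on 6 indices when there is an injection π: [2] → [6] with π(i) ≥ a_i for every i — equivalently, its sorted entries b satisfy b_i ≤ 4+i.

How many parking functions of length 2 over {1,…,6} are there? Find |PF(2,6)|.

Count = 5·7^1 = 5×7 = 35 [KW]
E.g. (6,4) → sorted (4,6): b_i ≤ 4+i ∀i, a PF.

35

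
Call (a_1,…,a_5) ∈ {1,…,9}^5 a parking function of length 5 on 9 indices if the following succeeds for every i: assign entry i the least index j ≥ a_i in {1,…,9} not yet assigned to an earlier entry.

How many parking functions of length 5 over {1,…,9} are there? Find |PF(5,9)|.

|PF| = (9−5+1)·(9+1)^(5−1) = 5 · 10000 = 50000 (Pollak)
Example (5,9,2,3,4) → sorted (2,3,4,5,9): b_i ≤ 4+i ∀i, a PF.

50000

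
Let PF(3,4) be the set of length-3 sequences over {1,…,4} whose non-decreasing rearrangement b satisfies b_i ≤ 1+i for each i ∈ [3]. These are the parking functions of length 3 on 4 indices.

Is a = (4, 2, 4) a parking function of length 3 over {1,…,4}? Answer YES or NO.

NO

Rearranged: b = (2, 4, 4).
  b_1=2 ≤ 2
  b_2=4 > 3
  fails at i=2 ⇒ NO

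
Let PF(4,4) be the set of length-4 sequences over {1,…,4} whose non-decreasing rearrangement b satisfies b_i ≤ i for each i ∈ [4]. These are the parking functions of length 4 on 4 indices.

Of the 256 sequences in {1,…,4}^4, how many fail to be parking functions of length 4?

131

|PF(4,4)| = (4+1−4)·(4+1)^{4−1} = 1 · 125 = 125 (Pollak)
Check (1,3,3,4) → sorted (1,3,3,4): b_2=3>2, not a PF.
So 256 − 125 = 131 fail.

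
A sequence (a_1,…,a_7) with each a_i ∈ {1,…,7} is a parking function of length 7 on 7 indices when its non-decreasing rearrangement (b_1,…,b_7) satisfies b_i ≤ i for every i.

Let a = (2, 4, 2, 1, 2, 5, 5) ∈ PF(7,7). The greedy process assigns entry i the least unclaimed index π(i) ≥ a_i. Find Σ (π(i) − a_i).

Σπ(i) = 1+…+7 = 28; Σa = 2+4+2+1+2+5+5 = 21; disp = 28−21 = 7.

7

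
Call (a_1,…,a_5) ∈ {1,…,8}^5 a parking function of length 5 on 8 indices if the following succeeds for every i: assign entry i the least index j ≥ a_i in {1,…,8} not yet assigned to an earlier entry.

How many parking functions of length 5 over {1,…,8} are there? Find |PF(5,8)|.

|PF| = (9−5)·9^(5−1) = 4 · 6561 = 26244 (Pollak)
One tuple (4,4,4,4,6) → sorted (4,4,4,4,6): b_i ≤ 3+i ∀i, a PF.

26244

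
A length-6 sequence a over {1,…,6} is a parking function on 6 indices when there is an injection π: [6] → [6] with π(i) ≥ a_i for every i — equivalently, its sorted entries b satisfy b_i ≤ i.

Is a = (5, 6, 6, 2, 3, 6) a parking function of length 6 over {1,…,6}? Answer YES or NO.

NO

Sorted: b = (2, 3, 5, 6, 6, 6).
  b_1=2 > 1
  fails at i=1 ⇒ NO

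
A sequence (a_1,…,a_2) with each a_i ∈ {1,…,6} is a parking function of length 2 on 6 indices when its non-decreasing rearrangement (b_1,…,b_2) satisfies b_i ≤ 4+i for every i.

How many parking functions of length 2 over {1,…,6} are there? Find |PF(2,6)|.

Count = 5·7^1 = 5 · 7 = 35 [KW]
Check (4,1) → sorted (1,4): b_i ≤ 4+i ∀i, a PF.

35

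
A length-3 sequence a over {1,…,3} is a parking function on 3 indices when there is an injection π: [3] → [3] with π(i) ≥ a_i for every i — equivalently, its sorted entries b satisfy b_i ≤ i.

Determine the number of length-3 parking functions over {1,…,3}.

Count = (4−3)·4^(3−1) = 1 · 16 = 16 (Pollak)
E.g. (1,2,3) → sorted (1,2,3): b_i ≤ i ∀i, a PF.

16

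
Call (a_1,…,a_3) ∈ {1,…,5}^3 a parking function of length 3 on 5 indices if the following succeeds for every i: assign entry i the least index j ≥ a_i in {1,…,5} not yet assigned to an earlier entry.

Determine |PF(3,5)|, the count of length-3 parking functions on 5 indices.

108

|PF| = (5+1−3)·(5+1)^{3−1} = 3 · 36 = 108 (Konheim–Weiss)
Example (3,2,1) → sorted (1,2,3): b_i ≤ 2+i ∀i, a PF.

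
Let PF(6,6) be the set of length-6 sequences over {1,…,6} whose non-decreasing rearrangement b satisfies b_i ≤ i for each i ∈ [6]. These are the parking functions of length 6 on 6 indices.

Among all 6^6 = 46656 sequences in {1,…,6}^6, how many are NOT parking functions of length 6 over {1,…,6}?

|PF(6,6)| = 1·7^5 = 1·16807 = 16807
E.g. (4,5,4,5,1,6) → sorted (1,4,4,5,5,6): b_2=4>2, not a PF.
So 46656 − 16807 = 29849 fail.

29849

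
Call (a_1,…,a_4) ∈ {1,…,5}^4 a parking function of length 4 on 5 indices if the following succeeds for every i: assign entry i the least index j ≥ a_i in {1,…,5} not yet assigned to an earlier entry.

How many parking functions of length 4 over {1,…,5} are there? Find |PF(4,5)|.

Count = (5+1−4)·(5+1)^{4−1} = 2 · 216 = 432 (Konheim–Weiss)
Check (5,2,1,1) → sorted (1,1,2,5): b_i ≤ 1+i ∀i, a PF.

432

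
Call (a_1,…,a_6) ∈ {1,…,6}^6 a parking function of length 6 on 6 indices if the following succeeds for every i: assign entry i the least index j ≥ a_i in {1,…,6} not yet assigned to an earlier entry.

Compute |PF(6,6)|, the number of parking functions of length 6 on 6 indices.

#PF = (6−6+1)·(6+1)^(6−1) = 1 · 16807 = 16807 (Konheim–Weiss)
E.g. (2,6,1,3,2,4) → sorted (1,2,2,3,4,6): b_i ≤ i ∀i, a PF.

16807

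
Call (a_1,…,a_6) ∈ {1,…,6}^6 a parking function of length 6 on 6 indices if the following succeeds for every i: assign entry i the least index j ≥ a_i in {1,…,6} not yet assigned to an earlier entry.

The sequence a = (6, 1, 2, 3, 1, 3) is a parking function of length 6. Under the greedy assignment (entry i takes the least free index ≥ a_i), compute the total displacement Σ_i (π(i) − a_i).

Σπ(i) = 1+…+6 = 21; Σa = 6+1+2+3+1+3 = 16; disp = 21−16 = 5.

5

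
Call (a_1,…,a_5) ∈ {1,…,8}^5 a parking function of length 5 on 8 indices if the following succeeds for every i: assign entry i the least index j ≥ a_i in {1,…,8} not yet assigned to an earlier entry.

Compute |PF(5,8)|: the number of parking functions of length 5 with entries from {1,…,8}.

26244

|PF(5,8)| = (8+1−5)·(8+1)^{5−1} = 4·6561 = 26244 (Pollak)
Check (5,2,2,8,2) → sorted (2,2,2,5,8): b_i ≤ 3+i ∀i, a PF.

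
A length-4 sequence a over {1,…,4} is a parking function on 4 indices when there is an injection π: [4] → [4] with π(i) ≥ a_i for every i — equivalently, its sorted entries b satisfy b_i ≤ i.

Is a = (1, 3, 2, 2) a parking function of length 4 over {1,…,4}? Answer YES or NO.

YES

Sorted: b = (1, 2, 2, 3).
  b_1=1 ≤ 1
  b_2=2 ≤ 2
  b_3=2 ≤ 3
  b_4=3 ≤ 4
All bounds hold ⇒ YES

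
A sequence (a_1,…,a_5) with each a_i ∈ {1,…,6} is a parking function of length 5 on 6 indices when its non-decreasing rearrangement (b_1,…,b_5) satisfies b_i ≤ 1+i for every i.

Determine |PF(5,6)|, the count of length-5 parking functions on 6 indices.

4802

|PF| = (6+1−5)·(6+1)^{5−1} = 2×2401 = 4802 [KW]
Example (4,1,6,1,5) → sorted (1,1,4,5,6): b_i ≤ 1+i ∀i, a PF.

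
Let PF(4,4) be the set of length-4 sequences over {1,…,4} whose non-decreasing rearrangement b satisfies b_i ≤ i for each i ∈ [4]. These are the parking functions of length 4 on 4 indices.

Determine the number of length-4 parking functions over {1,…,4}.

Count = 1·5^3 = 1·125 = 125 (Konheim–Weiss)
One tuple (1,1,4,3) → sorted (1,1,3,4): b_i ≤ i ∀i, a PF.

125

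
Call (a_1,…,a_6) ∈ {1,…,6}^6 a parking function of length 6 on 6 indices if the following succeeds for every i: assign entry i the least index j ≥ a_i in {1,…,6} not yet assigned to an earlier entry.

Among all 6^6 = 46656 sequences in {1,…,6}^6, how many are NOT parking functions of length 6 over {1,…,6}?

29849

Count = (7−6)·7^(6−1) = 1 · 16807 = 16807 (Konheim–Weiss)
Check (3,5,6,1,6,6) → sorted (1,3,5,6,6,6): b_2=3>2, not a PF.
So 46656 − 16807 = 29849 fail.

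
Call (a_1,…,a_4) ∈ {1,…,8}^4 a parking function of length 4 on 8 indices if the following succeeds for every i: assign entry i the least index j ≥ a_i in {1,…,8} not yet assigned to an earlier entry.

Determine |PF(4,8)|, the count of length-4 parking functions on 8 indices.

3645

|PF(4,8)| = (8+1−4)·(8+1)^{4−1} = 5·729 = 3645 (Konheim–Weiss)
Example (1,1,5,6) → sorted (1,1,5,6): b_i ≤ 4+i ∀i, a PF.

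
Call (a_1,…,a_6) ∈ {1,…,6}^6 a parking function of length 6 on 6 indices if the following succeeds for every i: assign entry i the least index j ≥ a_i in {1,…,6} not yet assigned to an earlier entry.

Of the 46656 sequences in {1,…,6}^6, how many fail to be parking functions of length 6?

29849

Count = 1·7^5 = 1×16807 = 16807
Example (6,5,5,2,6,4) → sorted (2,4,5,5,6,6): b_1=2>1, not a PF.
6^6 − 16807 = 46656 − 16807 = 29849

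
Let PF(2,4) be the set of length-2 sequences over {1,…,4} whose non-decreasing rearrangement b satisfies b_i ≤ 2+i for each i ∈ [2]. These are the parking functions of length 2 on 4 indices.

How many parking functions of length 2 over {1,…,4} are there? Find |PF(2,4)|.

15

#PF = 3·5^1 = 3 · 5 = 15 (Pollak)
E.g. (4,1) → sorted (1,4): b_i ≤ 2+i ∀i, a PF.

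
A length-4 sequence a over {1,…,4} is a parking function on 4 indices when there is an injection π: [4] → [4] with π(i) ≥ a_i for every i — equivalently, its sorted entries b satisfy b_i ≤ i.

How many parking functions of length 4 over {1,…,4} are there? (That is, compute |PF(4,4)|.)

125

|PF(4,4)| = 1·5^3 = 1×125 = 125 (Pollak)
One tuple (2,1,1,4) → sorted (1,1,2,4): b_i ≤ i ∀i, a PF.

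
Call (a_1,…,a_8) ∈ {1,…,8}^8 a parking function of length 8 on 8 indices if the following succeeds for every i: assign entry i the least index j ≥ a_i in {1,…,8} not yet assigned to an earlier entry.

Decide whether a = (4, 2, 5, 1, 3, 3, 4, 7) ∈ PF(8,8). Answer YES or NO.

Sorted: b = (1, 2, 3, 3, 4, 4, 5, 7).
  b_1=1 ≤ 1
  b_2=2 ≤ 2
  b_3=3 ≤ 3
  b_4=3 ≤ 4
  b_5=4 ≤ 5
  b_6=4 ≤ 6
  b_7=5 ≤ 7
  b_8=7 ≤ 8
All bounds hold ⇒ YES

YES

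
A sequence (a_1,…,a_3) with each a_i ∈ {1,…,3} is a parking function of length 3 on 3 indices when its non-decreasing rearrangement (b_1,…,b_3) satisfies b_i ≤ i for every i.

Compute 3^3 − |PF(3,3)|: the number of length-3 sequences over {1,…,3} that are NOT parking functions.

|PF| = (3−3+1)·(3+1)^(3−1) = 1 · 16 = 16 (Konheim–Weiss)
Check (2,3,3) → sorted (2,3,3): b_1=2>1, not a PF.
So 27 − 16 = 11 fail.

11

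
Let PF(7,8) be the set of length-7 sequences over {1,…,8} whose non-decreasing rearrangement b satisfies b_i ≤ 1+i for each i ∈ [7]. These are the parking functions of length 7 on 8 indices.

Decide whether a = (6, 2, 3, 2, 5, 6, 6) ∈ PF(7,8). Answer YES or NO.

Sorted: b = (2, 2, 3, 5, 6, 6, 6).
  b_1=2 ≤ 2
  b_2=2 ≤ 3
  b_3=3 ≤ 4
  b_4=5 ≤ 5
  b_5=6 ≤ 6
  b_6=6 ≤ 7
  b_7=6 ≤ 8
All bounds hold ⇒ YES

YES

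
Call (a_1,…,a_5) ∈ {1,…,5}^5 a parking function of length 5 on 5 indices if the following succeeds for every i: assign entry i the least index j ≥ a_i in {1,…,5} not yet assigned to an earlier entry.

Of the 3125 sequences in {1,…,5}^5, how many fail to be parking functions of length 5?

1829

Count = (5+1−5)·(5+1)^{5−1} = 1·1296 = 1296 [KW]
One tuple (3,3,4,4,2) → sorted (2,3,3,4,4): b_1=2>1, not a PF.
So 3125 − 1296 = 1829 fail.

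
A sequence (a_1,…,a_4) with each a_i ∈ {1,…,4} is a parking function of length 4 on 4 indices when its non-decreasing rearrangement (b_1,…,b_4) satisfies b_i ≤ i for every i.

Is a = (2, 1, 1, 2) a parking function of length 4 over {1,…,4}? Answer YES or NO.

Order a: b = (1, 1, 2, 2).
  b_1=1 ≤ 1
  b_2=1 ≤ 2
  b_3=2 ≤ 3
  b_4=2 ≤ 4
All bounds hold ⇒ YES

YES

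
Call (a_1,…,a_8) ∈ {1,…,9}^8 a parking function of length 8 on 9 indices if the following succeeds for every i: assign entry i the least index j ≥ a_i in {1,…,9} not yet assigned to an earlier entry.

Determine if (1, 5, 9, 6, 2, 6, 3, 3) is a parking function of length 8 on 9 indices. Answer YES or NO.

YES

Rearranged: b = (1, 2, 3, 3, 5, 6, 6, 9).
  b_1=1 ≤ 2
  b_2=2 ≤ 3
  b_3=3 ≤ 4
  b_4=3 ≤ 5
  b_5=5 ≤ 6
  b_6=6 ≤ 7
  b_7=6 ≤ 8
  b_8=9 ≤ 9
All bounds hold ⇒ YES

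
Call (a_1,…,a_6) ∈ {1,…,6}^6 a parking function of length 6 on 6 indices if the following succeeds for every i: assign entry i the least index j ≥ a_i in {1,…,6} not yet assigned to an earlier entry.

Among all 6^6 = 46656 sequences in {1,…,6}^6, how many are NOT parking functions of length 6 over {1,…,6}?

29849

|PF| = (6+1−6)·(6+1)^{6−1} = 1 · 16807 = 16807 (Pollak)
One tuple (4,6,2,2,2,2) → sorted (2,2,2,2,4,6): b_1=2>1, not a PF.
So 46656 − 16807 = 29849 fail.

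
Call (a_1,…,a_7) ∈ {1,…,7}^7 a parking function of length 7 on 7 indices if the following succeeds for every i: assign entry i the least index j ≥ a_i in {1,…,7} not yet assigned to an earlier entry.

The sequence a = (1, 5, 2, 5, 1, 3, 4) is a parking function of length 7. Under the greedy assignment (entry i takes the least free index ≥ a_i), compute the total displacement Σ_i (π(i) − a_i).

7

Σπ = 7·8/2 = 28 (π permutes [7]); Σa = 1+5+2+5+1+3+4 = 21; disp = 28−21 = 7.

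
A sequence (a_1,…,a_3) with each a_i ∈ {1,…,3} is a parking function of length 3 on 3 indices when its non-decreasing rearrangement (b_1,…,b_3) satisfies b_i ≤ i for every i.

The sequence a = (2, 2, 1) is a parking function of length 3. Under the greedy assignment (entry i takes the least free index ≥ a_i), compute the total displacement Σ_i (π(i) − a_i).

Σπ(i) = 1+…+3 = 6; Σa = 2+2+1 = 5; disp = 6−5 = 1.

1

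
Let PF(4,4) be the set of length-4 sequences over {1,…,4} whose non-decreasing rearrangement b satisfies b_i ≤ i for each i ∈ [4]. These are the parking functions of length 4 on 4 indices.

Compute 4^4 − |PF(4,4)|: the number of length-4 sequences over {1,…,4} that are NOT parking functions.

|PF(4,4)| = (4−4+1)·(4+1)^(4−1) = 1·125 = 125 [KW]
One tuple (1,4,4,4) → sorted (1,4,4,4): b_2=4>2, not a PF.
So 256 − 125 = 131 fail.

131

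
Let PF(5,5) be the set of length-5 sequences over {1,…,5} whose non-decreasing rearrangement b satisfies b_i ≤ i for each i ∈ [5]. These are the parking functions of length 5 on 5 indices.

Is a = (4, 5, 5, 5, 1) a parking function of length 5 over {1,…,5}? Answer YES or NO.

NO

Order a: b = (1, 4, 5, 5, 5).
  b_1=1 ≤ 1
  b_2=4 > 2
  fails at i=2 ⇒ NO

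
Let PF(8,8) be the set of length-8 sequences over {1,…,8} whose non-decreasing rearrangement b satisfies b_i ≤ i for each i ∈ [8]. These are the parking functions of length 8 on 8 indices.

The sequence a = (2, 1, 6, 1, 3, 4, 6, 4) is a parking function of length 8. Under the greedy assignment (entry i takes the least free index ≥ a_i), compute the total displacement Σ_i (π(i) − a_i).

9

Σπ = 36 ({1..8} each once); Σa = 2+1+6+1+3+4+6+4 = 27; disp = 36−27 = 9.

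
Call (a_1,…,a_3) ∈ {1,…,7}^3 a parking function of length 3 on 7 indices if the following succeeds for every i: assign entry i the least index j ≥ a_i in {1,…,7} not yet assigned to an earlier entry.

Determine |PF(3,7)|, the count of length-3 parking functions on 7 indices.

#PF = (7+1−3)·(7+1)^{3−1} = 5×64 = 320 (Pollak)
One tuple (1,6,2) → sorted (1,2,6): b_i ≤ 4+i ∀i, a PF.

320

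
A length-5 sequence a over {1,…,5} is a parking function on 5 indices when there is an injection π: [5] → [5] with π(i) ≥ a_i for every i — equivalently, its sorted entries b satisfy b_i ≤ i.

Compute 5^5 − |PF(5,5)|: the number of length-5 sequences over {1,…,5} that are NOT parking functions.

|PF(5,5)| = (5−5+1)·(5+1)^(5−1) = 1×1296 = 1296 [KW]
E.g. (5,4,3,4,4) → sorted (3,4,4,4,5): b_1=3>1, not a PF.
So 3125 − 1296 = 1829 fail.

1829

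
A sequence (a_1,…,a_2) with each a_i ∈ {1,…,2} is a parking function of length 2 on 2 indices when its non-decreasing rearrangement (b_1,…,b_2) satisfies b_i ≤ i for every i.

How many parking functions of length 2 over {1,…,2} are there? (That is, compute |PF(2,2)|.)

Count = (2−2+1)·(2+1)^(2−1) = 1·3 = 3 (Pollak)
Example (1,2) → sorted (1,2): b_i ≤ i ∀i, a PF.

3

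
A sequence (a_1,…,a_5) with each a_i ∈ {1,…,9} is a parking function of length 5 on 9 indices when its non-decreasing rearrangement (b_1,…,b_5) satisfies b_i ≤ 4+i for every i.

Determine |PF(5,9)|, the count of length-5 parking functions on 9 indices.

50000

|PF| = (9+1−5)·(9+1)^{5−1} = 5×10000 = 50000 (Konheim–Weiss)
E.g. (3,8,2,5,9) → sorted (2,3,5,8,9): b_i ≤ 4+i ∀i, a PF.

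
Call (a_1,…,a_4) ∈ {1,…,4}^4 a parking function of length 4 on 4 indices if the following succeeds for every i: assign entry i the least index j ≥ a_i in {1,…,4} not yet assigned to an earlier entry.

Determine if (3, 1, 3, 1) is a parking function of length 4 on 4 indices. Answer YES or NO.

YES

Sorted: b = (1, 1, 3, 3).
  b_1=1 ≤ 1
  b_2=1 ≤ 2
  b_3=3 ≤ 3
  b_4=3 ≤ 4
All bounds hold ⇒ YES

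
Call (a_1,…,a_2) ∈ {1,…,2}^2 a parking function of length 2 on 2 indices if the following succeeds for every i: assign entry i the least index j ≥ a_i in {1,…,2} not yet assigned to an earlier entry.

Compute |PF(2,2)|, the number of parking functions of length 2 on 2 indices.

3

Count = (2+1−2)·(2+1)^{2−1} = 1·3 = 3
Check (1,2) → sorted (1,2): b_i ≤ i ∀i, a PF.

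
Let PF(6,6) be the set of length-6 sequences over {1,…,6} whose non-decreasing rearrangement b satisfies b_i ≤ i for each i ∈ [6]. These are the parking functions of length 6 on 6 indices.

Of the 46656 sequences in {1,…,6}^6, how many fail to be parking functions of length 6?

|PF(6,6)| = (6−6+1)·(6+1)^(6−1) = 1 · 16807 = 16807 (Konheim–Weiss)
Check (5,6,5,1,5,6) → sorted (1,5,5,5,6,6): b_2=5>2, not a PF.
6^6 − 16807 = 46656 − 16807 = 29849

29849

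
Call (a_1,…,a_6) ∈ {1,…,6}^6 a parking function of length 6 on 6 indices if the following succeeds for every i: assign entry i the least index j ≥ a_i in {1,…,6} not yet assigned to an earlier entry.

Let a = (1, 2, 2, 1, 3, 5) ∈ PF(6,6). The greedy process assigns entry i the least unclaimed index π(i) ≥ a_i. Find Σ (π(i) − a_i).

7

Σπ = 21 ({1..6} each once); Σa = 1+2+2+1+3+5 = 14; disp = 21−14 = 7.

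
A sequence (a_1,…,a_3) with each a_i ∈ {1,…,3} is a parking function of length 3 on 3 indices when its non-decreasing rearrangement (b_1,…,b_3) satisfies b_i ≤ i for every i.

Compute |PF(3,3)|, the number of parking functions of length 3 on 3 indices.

16

Count = (3−3+1)·(3+1)^(3−1) = 1·16 = 16 (Pollak)
Example (2,1,1) → sorted (1,1,2): b_i ≤ i ∀i, a PF.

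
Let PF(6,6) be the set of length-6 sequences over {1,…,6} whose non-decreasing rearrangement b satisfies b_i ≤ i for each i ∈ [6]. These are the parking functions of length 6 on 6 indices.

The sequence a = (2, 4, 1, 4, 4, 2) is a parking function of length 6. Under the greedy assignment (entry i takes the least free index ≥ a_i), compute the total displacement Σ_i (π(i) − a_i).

Σπ(i) = 1+…+6 = 21; Σa = 2+4+1+4+4+2 = 17; disp = 21−17 = 4.

4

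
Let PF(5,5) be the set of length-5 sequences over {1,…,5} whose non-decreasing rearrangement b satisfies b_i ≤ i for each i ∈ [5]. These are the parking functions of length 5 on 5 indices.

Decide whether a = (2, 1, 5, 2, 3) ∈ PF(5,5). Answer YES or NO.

YES

Rearranged: b = (1, 2, 2, 3, 5).
  b_1=1 ≤ 1
  b_2=2 ≤ 2
  b_3=2 ≤ 3
  b_4=3 ≤ 4
  b_5=5 ≤ 5
All bounds hold ⇒ YES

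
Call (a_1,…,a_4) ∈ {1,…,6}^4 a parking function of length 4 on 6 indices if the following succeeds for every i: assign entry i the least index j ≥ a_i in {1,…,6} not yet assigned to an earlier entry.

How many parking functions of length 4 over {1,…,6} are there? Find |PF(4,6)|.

1029

#PF = (7−4)·7^(4−1) = 3 · 343 = 1029 (Konheim–Weiss)
Check (3,6,4,4) → sorted (3,4,4,6): b_i ≤ 2+i ∀i, a PF.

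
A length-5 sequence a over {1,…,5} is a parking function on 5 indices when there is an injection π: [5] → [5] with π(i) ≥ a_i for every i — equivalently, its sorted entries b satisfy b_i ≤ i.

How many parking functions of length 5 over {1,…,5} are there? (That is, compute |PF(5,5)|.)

Count = (5−5+1)·(5+1)^(5−1) = 1×1296 = 1296 [KW]
Check (5,4,1,3,1) → sorted (1,1,3,4,5): b_i ≤ i ∀i, a PF.

1296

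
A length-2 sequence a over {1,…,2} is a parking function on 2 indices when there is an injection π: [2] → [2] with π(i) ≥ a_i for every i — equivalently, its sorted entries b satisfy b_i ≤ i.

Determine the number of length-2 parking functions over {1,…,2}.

#PF = (2−2+1)·(2+1)^(2−1) = 1×3 = 3 [KW]
One tuple (2,1) → sorted (1,2): b_i ≤ i ∀i, a PF.

3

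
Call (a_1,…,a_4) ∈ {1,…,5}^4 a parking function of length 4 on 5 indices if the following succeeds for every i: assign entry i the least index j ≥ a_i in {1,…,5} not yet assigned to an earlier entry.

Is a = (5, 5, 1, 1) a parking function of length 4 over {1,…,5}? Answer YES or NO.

NO

Rearranged: b = (1, 1, 5, 5).
  b_1=1 ≤ 2
  b_2=1 ≤ 3
  b_3=5 > 4
  fails at i=3 ⇒ NO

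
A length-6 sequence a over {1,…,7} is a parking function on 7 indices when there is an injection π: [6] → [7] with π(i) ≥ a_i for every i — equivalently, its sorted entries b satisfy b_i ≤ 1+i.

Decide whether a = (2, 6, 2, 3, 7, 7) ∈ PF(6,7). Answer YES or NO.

NO

Rearranged: b = (2, 2, 3, 6, 7, 7).
  b_1=2 ≤ 2
  b_2=2 ≤ 3
  b_3=3 ≤ 4
  b_4=6 > 5
  fails at i=4 ⇒ NO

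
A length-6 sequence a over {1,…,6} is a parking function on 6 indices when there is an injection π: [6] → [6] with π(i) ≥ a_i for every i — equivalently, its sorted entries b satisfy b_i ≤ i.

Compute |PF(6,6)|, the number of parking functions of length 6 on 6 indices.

|PF(6,6)| = (7−6)·7^(6−1) = 1×16807 = 16807 (Pollak)
E.g. (6,1,1,5,4,2) → sorted (1,1,2,4,5,6): b_i ≤ i ∀i, a PF.

16807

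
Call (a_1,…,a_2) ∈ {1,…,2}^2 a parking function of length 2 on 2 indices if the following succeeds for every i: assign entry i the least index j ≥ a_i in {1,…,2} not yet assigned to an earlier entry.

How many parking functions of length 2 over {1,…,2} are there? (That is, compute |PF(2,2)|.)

3

|PF(2,2)| = (2+1−2)·(2+1)^{2−1} = 1 · 3 = 3 [KW]
E.g. (1,2) → sorted (1,2): b_i ≤ i ∀i, a PF.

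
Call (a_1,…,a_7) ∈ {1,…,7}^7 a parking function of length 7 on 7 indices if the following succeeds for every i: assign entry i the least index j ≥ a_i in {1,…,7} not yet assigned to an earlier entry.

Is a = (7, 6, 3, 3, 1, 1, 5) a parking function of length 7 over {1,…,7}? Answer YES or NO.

Rearranged: b = (1, 1, 3, 3, 5, 6, 7).
  b_1=1 ≤ 1
  b_2=1 ≤ 2
  b_3=3 ≤ 3
  b_4=3 ≤ 4
  b_5=5 ≤ 5
  b_6=6 ≤ 6
  b_7=7 ≤ 7
All bounds hold ⇒ YES

YES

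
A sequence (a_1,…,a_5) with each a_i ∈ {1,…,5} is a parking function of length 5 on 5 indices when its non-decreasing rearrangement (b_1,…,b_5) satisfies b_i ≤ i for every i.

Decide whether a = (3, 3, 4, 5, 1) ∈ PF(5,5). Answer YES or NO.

NO

Sorted: b = (1, 3, 3, 4, 5).
  b_1=1 ≤ 1
  b_2=3 > 2
  fails at i=2 ⇒ NO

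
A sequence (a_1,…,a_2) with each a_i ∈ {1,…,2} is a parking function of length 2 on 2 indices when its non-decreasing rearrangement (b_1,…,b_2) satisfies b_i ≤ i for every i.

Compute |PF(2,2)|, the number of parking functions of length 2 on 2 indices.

Count = (2−2+1)·(2+1)^(2−1) = 1·3 = 3
One tuple (2,1) → sorted (1,2): b_i ≤ i ∀i, a PF.

3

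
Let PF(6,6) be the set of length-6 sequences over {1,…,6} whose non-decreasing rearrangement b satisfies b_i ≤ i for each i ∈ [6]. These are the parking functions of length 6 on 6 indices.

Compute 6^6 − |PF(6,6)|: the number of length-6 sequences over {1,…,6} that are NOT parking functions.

29849

|PF(6,6)| = 1·7^5 = 1×16807 = 16807
One tuple (3,3,6,4,6,4) → sorted (3,3,4,4,6,6): b_1=3>1, not a PF.
6^6 − 16807 = 46656 − 16807 = 29849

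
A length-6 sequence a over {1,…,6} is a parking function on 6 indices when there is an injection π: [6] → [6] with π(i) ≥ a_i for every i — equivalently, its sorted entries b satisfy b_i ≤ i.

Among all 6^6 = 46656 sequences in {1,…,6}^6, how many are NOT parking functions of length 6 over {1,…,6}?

|PF| = (6+1−6)·(6+1)^{6−1} = 1·16807 = 16807 (Pollak)
One tuple (4,5,4,6,3,6) → sorted (3,4,4,5,6,6): b_1=3>1, not a PF.
Total 46656; non-PF = 46656−16807 = 29849

29849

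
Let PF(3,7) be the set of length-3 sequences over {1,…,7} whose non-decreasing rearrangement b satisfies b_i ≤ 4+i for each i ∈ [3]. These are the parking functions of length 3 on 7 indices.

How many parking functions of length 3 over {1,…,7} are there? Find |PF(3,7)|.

320

|PF(3,7)| = (8−3)·8^(3−1) = 5×64 = 320 (Konheim–Weiss)
One tuple (2,3,3) → sorted (2,3,3): b_i ≤ 4+i ∀i, a PF.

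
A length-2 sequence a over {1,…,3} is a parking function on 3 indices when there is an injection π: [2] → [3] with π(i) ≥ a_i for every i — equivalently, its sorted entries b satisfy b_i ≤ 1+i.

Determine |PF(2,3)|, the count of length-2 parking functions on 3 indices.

Count = (3−2+1)·(3+1)^(2−1) = 2×4 = 8 (Konheim–Weiss)
Example (1,1) → sorted (1,1): b_i ≤ 1+i ∀i, a PF.

8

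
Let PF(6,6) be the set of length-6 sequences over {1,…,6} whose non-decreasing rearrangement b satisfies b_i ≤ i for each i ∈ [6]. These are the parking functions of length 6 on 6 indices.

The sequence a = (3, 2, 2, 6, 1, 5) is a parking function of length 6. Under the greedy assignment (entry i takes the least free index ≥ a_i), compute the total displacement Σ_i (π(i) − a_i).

Σπ = 21 ({1..6} each once); Σa = 3+2+2+6+1+5 = 19; disp = 21−19 = 2.

2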